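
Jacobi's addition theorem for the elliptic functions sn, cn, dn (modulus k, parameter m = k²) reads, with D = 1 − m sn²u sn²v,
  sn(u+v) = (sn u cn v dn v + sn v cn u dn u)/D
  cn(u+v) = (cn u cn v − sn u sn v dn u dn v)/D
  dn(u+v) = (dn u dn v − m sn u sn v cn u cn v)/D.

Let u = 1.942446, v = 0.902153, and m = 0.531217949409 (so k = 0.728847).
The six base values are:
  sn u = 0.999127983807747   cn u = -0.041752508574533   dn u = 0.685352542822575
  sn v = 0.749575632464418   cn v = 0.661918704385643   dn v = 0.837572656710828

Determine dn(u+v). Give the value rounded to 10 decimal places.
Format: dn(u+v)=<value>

dn(u+v)=0.8333153228

m = k² = 0.531217949409
D = 1 − m·sn²u·sn²v = 0.7020482732197179
dn(u+v) = (dn u·dn v − m·sn u·sn v·cn u·cn v)/D = 0.5850275834320576/0.7020482732197179 = 0.833315322818212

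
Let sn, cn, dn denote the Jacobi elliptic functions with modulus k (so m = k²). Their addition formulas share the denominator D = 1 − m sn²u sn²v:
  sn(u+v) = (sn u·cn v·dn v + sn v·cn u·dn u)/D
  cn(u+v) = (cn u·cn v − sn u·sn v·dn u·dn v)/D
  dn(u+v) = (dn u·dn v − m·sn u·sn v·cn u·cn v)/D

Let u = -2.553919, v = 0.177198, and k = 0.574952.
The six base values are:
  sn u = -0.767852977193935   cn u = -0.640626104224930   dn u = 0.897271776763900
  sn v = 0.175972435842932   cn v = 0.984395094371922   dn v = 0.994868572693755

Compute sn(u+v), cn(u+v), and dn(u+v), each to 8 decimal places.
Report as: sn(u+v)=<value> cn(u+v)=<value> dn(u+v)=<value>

m = k² = 0.330569802304
D = 1 − m·sn²u·sn²v = 0.9939645644812813
sn(u+v) = (sn u·cn v·dn v + sn v·cn u·dn u)/D = -0.8531437312766305/0.9939645644812813 = -0.8583240909819147
cn(u+v) = (cn u·cn v − sn u·sn v·dn u·dn v)/D = -0.5100111069651834/0.9939645644812813 = -0.5131079368320761
dn(u+v) = (dn u·dn v − m·sn u·sn v·cn u·cn v)/D = 0.8644992352673929/0.9939645644812813 = 0.8697485465375194

sn(u+v)=-0.85832409 cn(u+v)=-0.51310794 dn(u+v)=0.86974855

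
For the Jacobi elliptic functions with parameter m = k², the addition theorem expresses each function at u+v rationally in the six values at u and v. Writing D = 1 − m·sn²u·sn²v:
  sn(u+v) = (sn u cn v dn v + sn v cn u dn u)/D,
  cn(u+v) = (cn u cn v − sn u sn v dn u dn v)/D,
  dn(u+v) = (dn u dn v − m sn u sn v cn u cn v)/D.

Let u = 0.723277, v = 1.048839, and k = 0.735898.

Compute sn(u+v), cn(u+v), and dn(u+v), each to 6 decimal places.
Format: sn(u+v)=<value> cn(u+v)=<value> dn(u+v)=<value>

sn(u+v)=0.996755 cn(u+v)=0.080491 dn(u+v)=0.679678

sn u = 0.6386829006231635, cn u = 0.7694700464940674, dn u = 0.8826635026551569
sn v = 0.8225715204829016, cn v = 0.5686616689125858, dn v = 0.7959755777835991
m = k² = 0.541545866404
D = 1 − m·sn²u·sn²v = 0.850530300518229
sn(u+v) = (sn u·cn v·dn v + sn v·cn u·dn u)/D = 0.8477706363795791/0.850530300518229 = 0.9967553605827229
cn(u+v) = (cn u·cn v − sn u·sn v·dn u·dn v)/D = 0.06845977061159723/0.850530300518229 = 0.08049068983184328
dn(u+v) = (dn u·dn v − m·sn u·sn v·cn u·cn v)/D = 0.5780870406926802/0.850530300518229 = 0.6796783610653861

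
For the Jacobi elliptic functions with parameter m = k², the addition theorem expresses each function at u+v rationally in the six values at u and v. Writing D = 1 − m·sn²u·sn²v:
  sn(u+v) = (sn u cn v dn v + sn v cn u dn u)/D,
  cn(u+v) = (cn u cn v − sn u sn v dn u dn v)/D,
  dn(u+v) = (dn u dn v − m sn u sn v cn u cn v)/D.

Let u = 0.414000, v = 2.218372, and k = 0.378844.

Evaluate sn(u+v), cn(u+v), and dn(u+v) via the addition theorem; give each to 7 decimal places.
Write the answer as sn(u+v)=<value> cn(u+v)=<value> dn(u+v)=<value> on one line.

sn(u+v)=0.5863119 cn(u+v)=-0.8100854 dn(u+v)=0.9750192

sn u = 0.4007741114327822, cn u = 0.916176899733487, dn u = 0.9884064890938389
sn v = 0.8542584224431071, cn v = -0.5198485814975492, dn v = 0.9461834834702343
m = k² = 0.143522776336
D = 1 − m·sn²u·sn²v = 0.9831771843662016
sn(u+v) = (sn u·cn v·dn v + sn v·cn u·dn u)/D = 0.5764485299472737/0.9831771843662016 = 0.5863119477481337
cn(u+v) = (cn u·cn v − sn u·sn v·dn u·dn v)/D = -0.7964574490704944/0.9831771843662016 = -0.8100853658274476
dn(u+v) = (dn u·dn v − m·sn u·sn v·cn u·cn v)/D = 0.9586165944690765/0.9831771843662016 = 0.9750191620720349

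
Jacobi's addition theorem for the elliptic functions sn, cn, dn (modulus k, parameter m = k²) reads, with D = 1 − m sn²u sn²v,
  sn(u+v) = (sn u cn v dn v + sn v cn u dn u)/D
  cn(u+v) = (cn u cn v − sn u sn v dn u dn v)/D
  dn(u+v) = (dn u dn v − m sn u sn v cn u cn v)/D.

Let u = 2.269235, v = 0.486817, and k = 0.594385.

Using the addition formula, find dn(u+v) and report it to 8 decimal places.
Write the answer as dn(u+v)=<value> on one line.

dn(u+v)=0.92078822

sn u = 0.9102234086703601, cn u = -0.414117551316665, dn u = 0.8410077057669837
sn v = 0.4620987786328094, cn v = 0.8868284607442782, dn v = 0.961540101659526
m = k² = 0.353293528225
D = 1 − m·sn²u·sn²v = 0.9374969336831654
dn(u+v) = (dn u·dn v − m·sn u·sn v·cn u·cn v)/D = 0.863236129242614/0.9374969336831654 = 0.9207882161824239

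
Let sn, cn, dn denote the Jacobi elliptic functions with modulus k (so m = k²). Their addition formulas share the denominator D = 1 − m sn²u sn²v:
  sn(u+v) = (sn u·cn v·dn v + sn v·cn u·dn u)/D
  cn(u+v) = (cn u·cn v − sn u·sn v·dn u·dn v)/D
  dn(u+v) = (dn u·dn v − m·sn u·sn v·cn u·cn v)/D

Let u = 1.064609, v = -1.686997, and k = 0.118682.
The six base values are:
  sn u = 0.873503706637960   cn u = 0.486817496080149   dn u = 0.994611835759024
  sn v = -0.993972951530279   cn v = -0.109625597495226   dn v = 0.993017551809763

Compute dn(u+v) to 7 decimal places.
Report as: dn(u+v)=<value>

m = k² = 0.014085417124
D = 1 − m·sn²u·sn²v = 0.9893818623828832
dn(u+v) = (dn u·dn v − m·sn u·sn v·cn u·cn v)/D = 0.98701434986652/0.9893818623828832 = 0.9976070791204306

dn(u+v)=0.9976071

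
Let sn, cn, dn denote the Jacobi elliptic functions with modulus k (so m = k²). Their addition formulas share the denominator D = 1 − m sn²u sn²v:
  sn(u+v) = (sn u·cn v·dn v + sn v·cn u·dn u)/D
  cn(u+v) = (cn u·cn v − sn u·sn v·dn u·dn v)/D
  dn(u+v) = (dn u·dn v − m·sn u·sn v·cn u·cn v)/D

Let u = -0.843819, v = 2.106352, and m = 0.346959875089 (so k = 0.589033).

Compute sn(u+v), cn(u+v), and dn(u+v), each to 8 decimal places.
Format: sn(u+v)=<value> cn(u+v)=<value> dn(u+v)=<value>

sn u = -0.7269513980348181, cn u = 0.6866889142073166, dn u = 0.9036847691879651
sn v = 0.9564202436409322, cn v = -0.2919936943733886, dn v = 0.8262094371523009
m = k² = 0.346959875089
D = 1 − m·sn²u·sn²v = 0.8322789685095852
sn(u+v) = (sn u·cn v·dn v + sn v·cn u·dn u)/D = 0.7688824130236141/0.8322789685095852 = 0.9238277574170841
cn(u+v) = (cn u·cn v − sn u·sn v·dn u·dn v)/D = 0.3186033841100306/0.8322789685095852 = 0.3828084045912801
dn(u+v) = (dn u·dn v − m·sn u·sn v·cn u·cn v)/D = 0.6982639079890229/0.8322789685095852 = 0.838978196504771

sn(u+v)=0.92382776 cn(u+v)=0.38280840 dn(u+v)=0.83897820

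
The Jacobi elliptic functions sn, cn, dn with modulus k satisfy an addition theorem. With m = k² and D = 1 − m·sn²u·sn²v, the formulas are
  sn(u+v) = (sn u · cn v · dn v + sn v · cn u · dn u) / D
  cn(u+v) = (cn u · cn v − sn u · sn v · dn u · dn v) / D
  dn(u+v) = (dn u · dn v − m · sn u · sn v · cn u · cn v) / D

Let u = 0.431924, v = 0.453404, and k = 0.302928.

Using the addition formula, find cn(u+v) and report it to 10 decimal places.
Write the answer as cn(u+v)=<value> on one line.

sn u = 0.4175411779924199, cn u = 0.9086580020451602, dn u = 0.9919685310224256
sn v = 0.4367988366521308, cn v = 0.8995592122252682, dn v = 0.991207237981105
m = k² = 0.091765373184
D = 1 − m·sn²u·sn²v = 0.9969476073057751
cn(u+v) = (cn u·cn v − sn u·sn v·dn u·dn v)/D = 0.638065724637561/0.9969476073057751 = 0.6400193149185813

cn(u+v)=0.6400193149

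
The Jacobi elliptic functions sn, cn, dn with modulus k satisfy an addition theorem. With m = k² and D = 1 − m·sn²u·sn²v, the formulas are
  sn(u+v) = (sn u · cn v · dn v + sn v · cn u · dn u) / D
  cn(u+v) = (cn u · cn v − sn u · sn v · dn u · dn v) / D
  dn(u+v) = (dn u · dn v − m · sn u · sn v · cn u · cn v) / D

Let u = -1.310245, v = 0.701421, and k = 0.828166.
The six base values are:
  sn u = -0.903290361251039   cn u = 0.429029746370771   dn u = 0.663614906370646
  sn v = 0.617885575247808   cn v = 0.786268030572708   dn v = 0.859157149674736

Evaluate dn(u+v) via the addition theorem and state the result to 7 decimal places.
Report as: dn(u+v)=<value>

dn(u+v)=0.8892745

m = k² = 0.685858923556
D = 1 − m·sn²u·sn²v = 0.7863486414466265
dn(u+v) = (dn u·dn v − m·sn u·sn v·cn u·cn v)/D = 0.699279817750411/0.7863486414466265 = 0.8892745289976758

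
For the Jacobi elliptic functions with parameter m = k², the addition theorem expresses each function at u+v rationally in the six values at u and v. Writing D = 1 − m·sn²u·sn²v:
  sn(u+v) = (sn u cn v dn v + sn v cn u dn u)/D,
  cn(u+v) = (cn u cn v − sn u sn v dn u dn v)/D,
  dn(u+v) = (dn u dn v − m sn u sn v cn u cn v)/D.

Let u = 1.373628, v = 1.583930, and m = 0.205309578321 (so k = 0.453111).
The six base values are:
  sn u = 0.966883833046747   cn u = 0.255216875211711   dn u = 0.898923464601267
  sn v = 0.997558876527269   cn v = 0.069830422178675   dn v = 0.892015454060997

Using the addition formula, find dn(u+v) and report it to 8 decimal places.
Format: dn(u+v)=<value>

dn(u+v)=0.98680480

m = k² = 0.205309578321
D = 1 − m·sn²u·sn²v = 0.8089993333468853
dn(u+v) = (dn u·dn v − m·sn u·sn v·cn u·cn v)/D = 0.7983244238141389/0.8089993333468853 = 0.9868047981095565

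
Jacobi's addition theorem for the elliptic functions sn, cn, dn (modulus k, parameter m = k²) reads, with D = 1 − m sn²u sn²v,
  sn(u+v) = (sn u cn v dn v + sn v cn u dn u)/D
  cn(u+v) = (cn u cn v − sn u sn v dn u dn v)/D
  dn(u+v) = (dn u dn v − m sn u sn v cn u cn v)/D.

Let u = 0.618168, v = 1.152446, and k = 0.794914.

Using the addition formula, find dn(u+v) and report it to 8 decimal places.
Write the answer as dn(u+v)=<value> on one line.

dn(u+v)=0.61555253

sn u = 0.5607717763677156, cn u = 0.8279704190545679, dn u = 0.8951498563725734
sn v = 0.8570870590344115, cn v = 0.5151715959131901, dn v = 0.7319945349917306
m = k² = 0.631888267396
D = 1 − m·sn²u·sn²v = 0.8540303850901602
dn(u+v) = (dn u·dn v − m·sn u·sn v·cn u·cn v)/D = 0.5257005626815513/0.8540303850901602 = 0.6155525281762112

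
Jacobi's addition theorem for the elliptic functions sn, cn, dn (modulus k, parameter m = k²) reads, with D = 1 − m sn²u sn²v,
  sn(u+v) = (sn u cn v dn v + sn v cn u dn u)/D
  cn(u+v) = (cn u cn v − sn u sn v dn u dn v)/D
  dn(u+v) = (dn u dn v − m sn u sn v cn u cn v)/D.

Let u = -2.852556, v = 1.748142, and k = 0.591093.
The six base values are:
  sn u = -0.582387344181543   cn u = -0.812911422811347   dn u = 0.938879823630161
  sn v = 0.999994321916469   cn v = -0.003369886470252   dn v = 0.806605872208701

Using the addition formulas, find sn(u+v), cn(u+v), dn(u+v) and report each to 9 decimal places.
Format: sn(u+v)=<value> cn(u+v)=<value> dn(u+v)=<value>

m = k² = 0.349390934649
D = 1 − m·sn²u·sn²v = 0.8814966689748879
sn(u+v) = (sn u·cn v·dn v + sn v·cn u·dn u)/D = -0.7616387716814361/0.8814966689748879 = -0.8640290978832204
cn(u+v) = (cn u·cn v − sn u·sn v·dn u·dn v)/D = 0.4437823327774735/0.8814966689748879 = 0.5034418715314692
dn(u+v) = (dn u·dn v − m·sn u·sn v·cn u·cn v)/D = 0.7578633952449891/0.8814966689748879 = 0.8597461816008055

sn(u+v)=-0.864029098 cn(u+v)=0.503441872 dn(u+v)=0.859746182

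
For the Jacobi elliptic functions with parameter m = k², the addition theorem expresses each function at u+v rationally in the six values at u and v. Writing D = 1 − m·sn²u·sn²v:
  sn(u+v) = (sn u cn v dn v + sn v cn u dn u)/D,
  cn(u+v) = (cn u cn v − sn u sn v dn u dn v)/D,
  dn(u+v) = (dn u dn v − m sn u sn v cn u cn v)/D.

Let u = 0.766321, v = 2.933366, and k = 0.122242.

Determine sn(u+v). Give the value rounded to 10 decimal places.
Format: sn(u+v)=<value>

sn u = 0.6927713830126435, cn u = 0.7211572719447189, dn u = 0.996407708799198
sn v = 0.218265089051803, cn v = -0.9758895177740196, dn v = 0.999643994453448
m = k² = 0.014943106564
D = 1 − m·sn²u·sn²v = 0.9996583437839892
sn(u+v) = (sn u·cn v·dn v + sn v·cn u·dn u)/D = -0.518989629689449/0.9996583437839892 = -0.5191670063243073

sn(u+v)=-0.5191670063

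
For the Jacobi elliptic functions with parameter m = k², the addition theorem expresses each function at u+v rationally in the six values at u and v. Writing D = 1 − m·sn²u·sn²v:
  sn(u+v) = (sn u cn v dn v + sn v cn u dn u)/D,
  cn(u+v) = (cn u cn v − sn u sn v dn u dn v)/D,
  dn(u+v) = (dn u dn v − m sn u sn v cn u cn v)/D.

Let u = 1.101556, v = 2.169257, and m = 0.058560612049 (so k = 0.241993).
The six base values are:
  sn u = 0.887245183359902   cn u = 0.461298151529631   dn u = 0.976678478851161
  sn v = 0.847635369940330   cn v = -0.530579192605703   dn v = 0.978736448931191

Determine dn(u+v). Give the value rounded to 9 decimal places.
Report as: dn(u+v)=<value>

m = k² = 0.058560612049
D = 1 − m·sn²u·sn²v = 0.966878419758768
dn(u+v) = (dn u·dn v − m·sn u·sn v·cn u·cn v)/D = 0.9666901186402731/0.966878419758768 = 0.9998052484007846

dn(u+v)=0.999805248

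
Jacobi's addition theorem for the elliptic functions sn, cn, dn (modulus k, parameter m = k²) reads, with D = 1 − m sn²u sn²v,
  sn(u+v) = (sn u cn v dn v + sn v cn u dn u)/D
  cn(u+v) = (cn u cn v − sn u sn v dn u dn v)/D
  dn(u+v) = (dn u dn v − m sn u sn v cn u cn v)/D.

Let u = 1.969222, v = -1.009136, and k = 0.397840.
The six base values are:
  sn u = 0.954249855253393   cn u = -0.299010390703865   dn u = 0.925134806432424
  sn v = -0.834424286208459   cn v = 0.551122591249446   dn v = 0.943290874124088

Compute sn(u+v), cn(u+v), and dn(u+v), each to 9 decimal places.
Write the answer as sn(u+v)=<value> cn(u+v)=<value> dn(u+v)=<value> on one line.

m = k² = 0.1582766656
D = 1 − m·sn²u·sn²v = 0.8996505561931004
sn(u+v) = (sn u·cn v·dn v + sn v·cn u·dn u)/D = 0.7269073842845863/0.8996505561931004 = 0.8079885898815178
cn(u+v) = (cn u·cn v − sn u·sn v·dn u·dn v)/D = 0.5300724270617135/0.8996505561931004 = 0.589198131888821
dn(u+v) = (dn u·dn v − m·sn u·sn v·cn u·cn v)/D = 0.8519029452691366/0.8996505561931004 = 0.9469264920748682

sn(u+v)=0.807988590 cn(u+v)=0.589198132 dn(u+v)=0.946926492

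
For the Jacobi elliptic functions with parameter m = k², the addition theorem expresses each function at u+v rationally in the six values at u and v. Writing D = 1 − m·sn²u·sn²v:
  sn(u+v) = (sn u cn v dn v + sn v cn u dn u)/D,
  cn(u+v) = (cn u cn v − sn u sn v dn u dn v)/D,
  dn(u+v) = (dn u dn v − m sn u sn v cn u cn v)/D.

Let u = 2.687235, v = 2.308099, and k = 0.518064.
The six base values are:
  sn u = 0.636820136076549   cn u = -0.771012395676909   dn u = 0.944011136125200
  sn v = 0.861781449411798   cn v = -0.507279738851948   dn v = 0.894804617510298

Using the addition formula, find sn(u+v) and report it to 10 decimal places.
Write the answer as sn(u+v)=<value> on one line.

m = k² = 0.268390308096
D = 1 − m·sn²u·sn²v = 0.9191658853688992
sn(u+v) = (sn u·cn v·dn v + sn v·cn u·dn u)/D = -0.9163057149303137/0.9191658853688992 = -0.9968882978751571

sn(u+v)=-0.9968882979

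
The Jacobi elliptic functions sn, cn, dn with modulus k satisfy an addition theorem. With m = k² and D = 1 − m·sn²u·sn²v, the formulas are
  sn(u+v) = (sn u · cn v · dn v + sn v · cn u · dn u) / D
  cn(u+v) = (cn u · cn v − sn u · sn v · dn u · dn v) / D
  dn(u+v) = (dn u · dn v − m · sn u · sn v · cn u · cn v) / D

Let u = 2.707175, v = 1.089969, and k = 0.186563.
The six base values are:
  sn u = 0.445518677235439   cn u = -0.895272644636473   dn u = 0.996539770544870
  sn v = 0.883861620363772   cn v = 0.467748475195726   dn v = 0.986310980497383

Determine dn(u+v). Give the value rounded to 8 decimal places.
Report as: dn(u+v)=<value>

m = k² = 0.034805752969
D = 1 − m·sn²u·sn²v = 0.9946030124459772
dn(u+v) = (dn u·dn v − m·sn u·sn v·cn u·cn v)/D = 0.9886375502612072/0.9946030124459772 = 0.9940021675883533

dn(u+v)=0.99400217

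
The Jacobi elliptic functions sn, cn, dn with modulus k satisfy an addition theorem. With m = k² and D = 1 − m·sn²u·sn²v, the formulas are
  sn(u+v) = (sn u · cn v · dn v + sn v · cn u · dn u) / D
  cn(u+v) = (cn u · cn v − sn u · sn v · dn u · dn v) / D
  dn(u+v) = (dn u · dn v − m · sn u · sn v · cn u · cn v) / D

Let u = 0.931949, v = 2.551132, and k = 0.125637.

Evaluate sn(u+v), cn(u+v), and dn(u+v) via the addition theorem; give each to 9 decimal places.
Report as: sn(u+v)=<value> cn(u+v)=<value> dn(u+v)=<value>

sn(u+v)=-0.322990978 cn(u+v)=-0.946402043 dn(u+v)=0.999176308

sn u = 0.8017160227410581, cn u = 0.5977051270319331, dn u = 0.9949142852030077
sn v = 0.5666489111999144, cn v = -0.8239593505968311, dn v = 0.9974626255028248
m = k² = 0.015784655769
D = 1 − m·sn²u·sn²v = 0.9967423504728249
sn(u+v) = (sn u·cn v·dn v + sn v·cn u·dn u)/D = -0.3219387870303809/0.9967423504728249 = -0.3229909784385731
cn(u+v) = (cn u·cn v − sn u·sn v·dn u·dn v)/D = -0.9433189972811418/0.9967423504728249 = -0.9464020434505059
dn(u+v) = (dn u·dn v − m·sn u·sn v·cn u·cn v)/D = 0.9959213418576361/0.9967423504728249 = 0.9991763080852345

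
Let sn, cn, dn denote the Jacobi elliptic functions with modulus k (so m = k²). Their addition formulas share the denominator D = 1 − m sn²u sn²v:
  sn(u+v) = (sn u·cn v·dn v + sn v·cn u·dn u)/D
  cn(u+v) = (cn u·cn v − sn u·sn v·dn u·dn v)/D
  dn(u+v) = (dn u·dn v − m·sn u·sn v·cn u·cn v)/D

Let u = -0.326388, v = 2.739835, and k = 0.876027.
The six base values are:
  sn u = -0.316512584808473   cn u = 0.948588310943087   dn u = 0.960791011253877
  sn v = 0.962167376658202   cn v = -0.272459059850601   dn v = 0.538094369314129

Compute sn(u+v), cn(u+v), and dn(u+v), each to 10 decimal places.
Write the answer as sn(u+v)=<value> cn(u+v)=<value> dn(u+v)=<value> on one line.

sn(u+v)=0.9940695371 cn(u+v)=-0.1087462893 dn(u+v)=0.4915811790

m = k² = 0.767423304729
D = 1 − m·sn²u·sn²v = 0.9288265195265724
sn(u+v) = (sn u·cn v·dn v + sn v·cn u·dn u)/D = 0.9233181483012896/0.9288265195265724 = 0.9940695370884862
cn(u+v) = (cn u·cn v − sn u·sn v·dn u·dn v)/D = -0.1010064373855642/0.9288265195265724 = -0.1087462892823599
dn(u+v) = (dn u·dn v − m·sn u·sn v·cn u·cn v)/D = 0.4565936355922178/0.9288265195265724 = 0.4915811790397048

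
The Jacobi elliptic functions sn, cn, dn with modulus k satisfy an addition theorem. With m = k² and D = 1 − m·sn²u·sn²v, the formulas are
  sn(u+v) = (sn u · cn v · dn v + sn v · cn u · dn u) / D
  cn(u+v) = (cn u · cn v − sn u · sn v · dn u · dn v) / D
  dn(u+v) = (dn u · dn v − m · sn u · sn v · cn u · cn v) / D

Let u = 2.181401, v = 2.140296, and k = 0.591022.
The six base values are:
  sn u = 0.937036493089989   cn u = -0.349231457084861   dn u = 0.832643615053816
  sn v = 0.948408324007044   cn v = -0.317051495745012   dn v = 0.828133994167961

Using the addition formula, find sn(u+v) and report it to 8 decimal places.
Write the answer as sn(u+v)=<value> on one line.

sn(u+v)=-0.72061037

m = k² = 0.349307004484
D = 1 − m·sn²u·sn²v = 0.7241258434735092
sn(u+v) = (sn u·cn v·dn v + sn v·cn u·dn u)/D = -0.5218125922609416/0.7241258434735092 = -0.7206103703713914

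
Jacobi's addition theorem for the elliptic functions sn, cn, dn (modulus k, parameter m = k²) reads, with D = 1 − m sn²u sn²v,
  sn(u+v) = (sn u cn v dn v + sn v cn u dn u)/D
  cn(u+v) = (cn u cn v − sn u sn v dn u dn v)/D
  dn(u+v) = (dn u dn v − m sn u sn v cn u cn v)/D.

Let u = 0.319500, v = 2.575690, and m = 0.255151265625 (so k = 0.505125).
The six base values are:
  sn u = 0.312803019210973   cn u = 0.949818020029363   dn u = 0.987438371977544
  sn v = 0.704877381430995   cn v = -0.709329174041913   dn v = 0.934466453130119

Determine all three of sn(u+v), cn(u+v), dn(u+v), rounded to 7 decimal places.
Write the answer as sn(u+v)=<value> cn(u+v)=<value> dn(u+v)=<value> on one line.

m = k² = 0.255151265625
D = 1 − m·sn²u·sn²v = 0.987595857432697
sn(u+v) = (sn u·cn v·dn v + sn v·cn u·dn u)/D = 0.4537554592856969/0.987595857432697 = 0.4594545996428702
cn(u+v) = (cn u·cn v − sn u·sn v·dn u·dn v)/D = -0.8771838808292422/0.987595857432697 = -0.8882012558350781
dn(u+v) = (dn u·dn v − m·sn u·sn v·cn u·cn v)/D = 0.9606307608228215/0.987595857432697 = 0.9726962234532124

sn(u+v)=0.4594546 cn(u+v)=-0.8882013 dn(u+v)=0.9726962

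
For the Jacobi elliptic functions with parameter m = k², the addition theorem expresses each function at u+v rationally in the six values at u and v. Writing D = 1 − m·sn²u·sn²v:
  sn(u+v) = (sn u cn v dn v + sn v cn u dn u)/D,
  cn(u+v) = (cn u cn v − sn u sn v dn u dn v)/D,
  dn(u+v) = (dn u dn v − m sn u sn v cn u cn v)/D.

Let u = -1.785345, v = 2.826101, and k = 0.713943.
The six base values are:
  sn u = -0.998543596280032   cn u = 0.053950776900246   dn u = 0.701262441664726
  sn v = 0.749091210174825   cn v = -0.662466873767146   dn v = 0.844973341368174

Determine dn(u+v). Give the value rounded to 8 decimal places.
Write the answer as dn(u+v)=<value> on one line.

dn(u+v)=0.80989266

m = k² = 0.509714607249
D = 1 − m·sn²u·sn²v = 0.7148124622789247
dn(u+v) = (dn u·dn v − m·sn u·sn v·cn u·cn v)/D = 0.5789213689378831/0.7148124622789247 = 0.8098926634437776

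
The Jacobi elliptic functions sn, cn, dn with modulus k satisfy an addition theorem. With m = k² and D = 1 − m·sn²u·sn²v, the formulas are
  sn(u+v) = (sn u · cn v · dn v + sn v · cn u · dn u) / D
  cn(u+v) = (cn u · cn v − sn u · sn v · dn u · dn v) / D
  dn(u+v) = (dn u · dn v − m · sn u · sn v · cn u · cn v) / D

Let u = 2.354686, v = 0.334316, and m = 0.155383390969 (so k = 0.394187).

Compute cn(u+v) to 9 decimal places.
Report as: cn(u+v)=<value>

sn u = 0.7857449780861821, cn u = -0.6185505875935656, dn u = 0.9508244027296554
sn v = 0.3272298005542424, cn v = 0.9449447907836895, dn v = 0.9916459290894605
m = k² = 0.155383390969
D = 1 − m·sn²u·sn²v = 0.9897275622483057
cn(u+v) = (cn u·cn v − sn u·sn v·dn u·dn v)/D = -0.8269289761531365/0.9897275622483057 = -0.835511718269875

cn(u+v)=-0.835511718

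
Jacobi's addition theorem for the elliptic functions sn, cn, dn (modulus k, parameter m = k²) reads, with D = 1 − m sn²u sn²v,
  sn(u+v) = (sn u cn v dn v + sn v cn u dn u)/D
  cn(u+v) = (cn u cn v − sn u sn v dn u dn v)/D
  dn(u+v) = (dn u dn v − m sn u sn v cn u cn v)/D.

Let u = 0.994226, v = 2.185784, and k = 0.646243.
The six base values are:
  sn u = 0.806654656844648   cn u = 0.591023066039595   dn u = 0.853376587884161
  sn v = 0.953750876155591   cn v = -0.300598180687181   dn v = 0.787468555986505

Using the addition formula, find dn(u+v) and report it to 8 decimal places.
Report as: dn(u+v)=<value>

dn(u+v)=0.96849578

m = k² = 0.417630015049
D = 1 − m·sn²u·sn²v = 0.7528065867049922
dn(u+v) = (dn u·dn v − m·sn u·sn v·cn u·cn v)/D = 0.7290900043555031/0.7528065867049922 = 0.9684957826241987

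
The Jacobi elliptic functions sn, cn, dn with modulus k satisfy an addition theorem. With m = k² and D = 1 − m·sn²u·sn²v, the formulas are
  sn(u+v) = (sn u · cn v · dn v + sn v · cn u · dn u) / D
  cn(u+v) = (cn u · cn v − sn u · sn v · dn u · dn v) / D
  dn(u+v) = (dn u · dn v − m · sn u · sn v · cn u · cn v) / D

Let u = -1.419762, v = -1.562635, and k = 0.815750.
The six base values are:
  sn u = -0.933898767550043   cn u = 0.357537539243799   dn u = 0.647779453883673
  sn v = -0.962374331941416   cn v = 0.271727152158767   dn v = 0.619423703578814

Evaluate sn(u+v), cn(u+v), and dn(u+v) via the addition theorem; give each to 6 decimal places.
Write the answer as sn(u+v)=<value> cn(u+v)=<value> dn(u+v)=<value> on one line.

sn(u+v)=-0.821845 cn(u+v)=-0.569711 dn(u+v)=0.741982

m = k² = 0.6654480625
D = 1 − m·sn²u·sn²v = 0.4624710840097242
sn(u+v) = (sn u·cn v·dn v + sn v·cn u·dn u)/D = -0.3800796216268931/0.4624710840097242 = -0.8218451591211295
cn(u+v) = (cn u·cn v − sn u·sn v·dn u·dn v)/D = -0.2634748275814735/0.4624710840097242 = -0.5697109218096185
dn(u+v) = (dn u·dn v − m·sn u·sn v·cn u·cn v)/D = 0.3431450585654225/0.4624710840097242 = 0.7419816512424533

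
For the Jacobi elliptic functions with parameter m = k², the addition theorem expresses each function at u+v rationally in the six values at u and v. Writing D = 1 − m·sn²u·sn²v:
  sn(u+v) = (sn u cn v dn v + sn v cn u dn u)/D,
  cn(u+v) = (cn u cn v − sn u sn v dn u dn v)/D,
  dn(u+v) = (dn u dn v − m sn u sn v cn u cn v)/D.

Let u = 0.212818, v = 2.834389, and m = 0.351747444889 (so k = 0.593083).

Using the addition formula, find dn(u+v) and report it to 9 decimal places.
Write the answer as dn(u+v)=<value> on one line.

dn(u+v)=0.967733192

sn u = 0.210668202406307, cn u = 0.9775576241301048, dn u = 0.9921638294463745
sn v = 0.5983120746440769, cn v = -0.8012631660915786, dn v = 0.934923732609488
m = k² = 0.351747444889
D = 1 − m·sn²u·sn²v = 0.9944116388419281
dn(u+v) = (dn u·dn v − m·sn u·sn v·cn u·cn v)/D = 0.9623251494730035/0.9944116388419281 = 0.9677331920548598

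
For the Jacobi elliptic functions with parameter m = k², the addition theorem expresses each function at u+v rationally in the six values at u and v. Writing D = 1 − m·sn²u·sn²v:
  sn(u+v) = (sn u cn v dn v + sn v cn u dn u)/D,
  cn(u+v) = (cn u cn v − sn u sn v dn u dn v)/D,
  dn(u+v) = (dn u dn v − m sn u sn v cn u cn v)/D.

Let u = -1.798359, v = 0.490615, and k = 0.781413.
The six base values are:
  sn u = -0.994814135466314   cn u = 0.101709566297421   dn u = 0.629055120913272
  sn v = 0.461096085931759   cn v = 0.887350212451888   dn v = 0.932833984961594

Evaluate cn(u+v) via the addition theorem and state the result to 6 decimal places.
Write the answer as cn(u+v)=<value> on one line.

m = k² = 0.610606276569
D = 1 − m·sn²u·sn²v = 0.8715222179186776
cn(u+v) = (cn u·cn v − sn u·sn v·dn u·dn v)/D = 0.3594218756030013/0.8715222179186776 = 0.4124070140877799

cn(u+v)=0.412407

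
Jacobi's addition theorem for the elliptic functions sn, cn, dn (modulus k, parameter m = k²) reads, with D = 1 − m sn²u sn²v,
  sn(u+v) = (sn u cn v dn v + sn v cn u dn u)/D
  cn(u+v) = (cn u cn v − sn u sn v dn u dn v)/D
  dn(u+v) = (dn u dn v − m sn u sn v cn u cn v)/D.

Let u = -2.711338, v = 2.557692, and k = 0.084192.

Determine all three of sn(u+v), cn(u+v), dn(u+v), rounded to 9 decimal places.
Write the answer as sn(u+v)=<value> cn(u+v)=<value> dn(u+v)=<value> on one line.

sn(u+v)=-0.153037976 cn(u+v)=0.988220308 dn(u+v)=0.999916990

sn u = -0.4220903785643852, cn u = -0.9065537558928174, dn u = 0.9993683743766428
sn v = 0.5557496185511548, cn v = -0.8313497227281945, dn v = 0.9989047635309827
m = k² = 0.007088292864
D = 1 − m·sn²u·sn²v = 0.9996099584221242
sn(u+v) = (sn u·cn v·dn v + sn v·cn u·dn u)/D = -0.1529782848273441/0.9996099584221242 = -0.1530379760009785
cn(u+v) = (cn u·cn v − sn u·sn v·dn u·dn v)/D = 0.9878348613751009/0.9996099584221242 = 0.9882203083834717
dn(u+v) = (dn u·dn v − m·sn u·sn v·cn u·cn v)/D = 0.9995269812397647/0.9996099584221242 = 0.999916990440461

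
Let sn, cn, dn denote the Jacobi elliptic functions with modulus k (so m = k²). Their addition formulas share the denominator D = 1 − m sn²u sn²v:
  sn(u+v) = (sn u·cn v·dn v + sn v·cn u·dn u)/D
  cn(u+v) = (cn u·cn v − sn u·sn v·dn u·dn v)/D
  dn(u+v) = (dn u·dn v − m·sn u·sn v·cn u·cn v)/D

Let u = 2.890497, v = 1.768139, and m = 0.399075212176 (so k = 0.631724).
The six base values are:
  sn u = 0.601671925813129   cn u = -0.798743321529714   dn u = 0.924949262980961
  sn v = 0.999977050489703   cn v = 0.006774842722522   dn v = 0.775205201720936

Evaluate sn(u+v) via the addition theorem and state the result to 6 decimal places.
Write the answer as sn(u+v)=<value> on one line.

m = k² = 0.399075212176
D = 1 − m·sn²u·sn²v = 0.8555377699921558
sn(u+v) = (sn u·cn v·dn v + sn v·cn u·dn u)/D = -0.7356201747618336/0.8555377699921558 = -0.8598336631807363

sn(u+v)=-0.859834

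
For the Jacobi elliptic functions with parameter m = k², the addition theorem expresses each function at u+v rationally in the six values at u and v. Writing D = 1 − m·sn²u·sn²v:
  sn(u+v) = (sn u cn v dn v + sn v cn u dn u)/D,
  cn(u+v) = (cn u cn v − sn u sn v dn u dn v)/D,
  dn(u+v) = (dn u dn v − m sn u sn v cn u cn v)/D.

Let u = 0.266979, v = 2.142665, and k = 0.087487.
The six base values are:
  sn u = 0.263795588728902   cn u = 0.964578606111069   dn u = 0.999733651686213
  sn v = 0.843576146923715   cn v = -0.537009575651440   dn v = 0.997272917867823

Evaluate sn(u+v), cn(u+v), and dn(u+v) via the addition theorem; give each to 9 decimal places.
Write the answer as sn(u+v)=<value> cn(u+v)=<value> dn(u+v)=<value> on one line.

m = k² = 0.007653975169
D = 1 − m·sn²u·sn²v = 0.9996209725280443
sn(u+v) = (sn u·cn v·dn v + sn v·cn u·dn u)/D = 0.6722043408804682/0.9996209725280443 = 0.6724592213991484
cn(u+v) = (cn u·cn v − sn u·sn v·dn u·dn v)/D = -0.7398536428371279/0.9996209725280443 = -0.7401341740220155
dn(u+v) = (dn u·dn v − m·sn u·sn v·cn u·cn v)/D = 0.9978895598375045/0.9996209725280443 = 0.9982679308076529

sn(u+v)=0.672459221 cn(u+v)=-0.740134174 dn(u+v)=0.998267931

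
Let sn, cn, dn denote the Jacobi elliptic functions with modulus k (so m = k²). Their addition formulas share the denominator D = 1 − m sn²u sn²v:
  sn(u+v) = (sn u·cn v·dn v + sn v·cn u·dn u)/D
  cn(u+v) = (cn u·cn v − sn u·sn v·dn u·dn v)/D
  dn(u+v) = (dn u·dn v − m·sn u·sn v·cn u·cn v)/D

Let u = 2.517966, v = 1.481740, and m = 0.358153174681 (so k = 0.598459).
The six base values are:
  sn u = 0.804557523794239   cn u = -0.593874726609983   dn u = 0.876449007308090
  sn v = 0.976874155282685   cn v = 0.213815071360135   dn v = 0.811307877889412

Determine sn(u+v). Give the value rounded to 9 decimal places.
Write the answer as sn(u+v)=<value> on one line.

sn(u+v)=-0.473697411

m = k² = 0.358153174681
D = 1 − m·sn²u·sn²v = 0.7787617341091013
sn(u+v) = (sn u·cn v·dn v + sn v·cn u·dn u)/D = -0.3688974168544012/0.7787617341091013 = -0.4736974105133935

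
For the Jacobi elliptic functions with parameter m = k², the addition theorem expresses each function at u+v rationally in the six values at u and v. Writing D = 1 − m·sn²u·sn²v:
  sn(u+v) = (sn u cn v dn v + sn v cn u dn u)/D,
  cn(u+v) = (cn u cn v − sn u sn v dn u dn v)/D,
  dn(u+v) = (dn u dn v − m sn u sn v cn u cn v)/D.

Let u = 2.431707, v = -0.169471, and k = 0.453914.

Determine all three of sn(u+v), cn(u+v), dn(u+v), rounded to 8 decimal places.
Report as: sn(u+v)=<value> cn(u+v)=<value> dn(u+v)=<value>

sn(u+v)=0.85746336 cn(u+v)=-0.51454503 dn(u+v)=0.92114710

sn u = 0.7661600684870737, cn u = -0.6426497875638664, dn u = 0.9375795879044295
sn v = -0.1684971935541651, cn v = 0.9857021333873485, dn v = 0.9970708674644707
m = k² = 0.206037919396
D = 1 − m·sn²u·sn²v = 0.9965662274408191
sn(u+v) = (sn u·cn v·dn v + sn v·cn u·dn u)/D = 0.8545190276300895/0.9965662274408191 = 0.8574633617923149
cn(u+v) = (cn u·cn v − sn u·sn v·dn u·dn v)/D = -0.5127781948306235/0.9965662274408191 = -0.5145450254193716
dn(u+v) = (dn u·dn v − m·sn u·sn v·cn u·cn v)/D = 0.9179840883696287/0.9965662274408191 = 0.9211470979977023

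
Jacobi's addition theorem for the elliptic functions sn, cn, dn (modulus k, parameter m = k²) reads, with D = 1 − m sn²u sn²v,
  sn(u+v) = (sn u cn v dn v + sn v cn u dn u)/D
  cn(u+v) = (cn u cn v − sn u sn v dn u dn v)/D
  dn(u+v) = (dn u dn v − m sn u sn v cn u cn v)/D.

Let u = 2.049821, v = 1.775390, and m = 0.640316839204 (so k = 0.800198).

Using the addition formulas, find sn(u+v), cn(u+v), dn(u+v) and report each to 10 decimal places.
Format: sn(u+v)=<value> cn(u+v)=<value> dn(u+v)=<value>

sn(u+v)=0.1649189531 cn(u+v)=-0.9863071220 dn(u+v)=0.9912540015

sn u = 0.9994726861384661, cn u = -0.03247075088690289, dn u = 0.6002984912855687
sn v = 0.9911946678244784, cn v = 0.1324127277731335, dn v = 0.6090237429558472
m = k² = 0.640316839204
D = 1 − m·sn²u·sn²v = 0.3715732003984388
sn(u+v) = (sn u·cn v·dn v + sn v·cn u·dn u)/D = 0.06127946320147168/0.3715732003984388 = 0.1649189530777827
cn(u+v) = (cn u·cn v − sn u·sn v·dn u·dn v)/D = -0.3664852938987836/0.3715732003984388 = -0.9863071220039568
dn(u+v) = (dn u·dn v − m·sn u·sn v·cn u·cn v)/D = 0.3683234217340392/0.3715732003984388 = 0.9912540014701953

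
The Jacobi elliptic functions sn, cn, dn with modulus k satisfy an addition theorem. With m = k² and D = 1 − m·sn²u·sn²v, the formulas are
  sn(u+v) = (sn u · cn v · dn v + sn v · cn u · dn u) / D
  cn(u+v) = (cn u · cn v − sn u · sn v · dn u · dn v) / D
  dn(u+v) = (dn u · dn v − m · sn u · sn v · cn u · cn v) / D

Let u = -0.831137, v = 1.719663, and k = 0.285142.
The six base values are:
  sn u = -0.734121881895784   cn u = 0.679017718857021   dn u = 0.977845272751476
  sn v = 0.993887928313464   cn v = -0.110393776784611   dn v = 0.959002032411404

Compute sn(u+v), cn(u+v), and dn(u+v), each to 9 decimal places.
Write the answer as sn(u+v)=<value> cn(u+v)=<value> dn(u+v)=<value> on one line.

sn(u+v)=0.771008734 cn(u+v)=0.636824570 dn(u+v)=0.975534371

m = k² = 0.081305960164
D = 1 − m·sn²u·sn²v = 0.9567153856162636
sn(u+v) = (sn u·cn v·dn v + sn v·cn u·dn u)/D = 0.7376359180846789/0.9567153856162636 = 0.7710087338143248
cn(u+v) = (cn u·cn v − sn u·sn v·dn u·dn v)/D = 0.6092598636265554/0.9567153856162636 = 0.6368245695495987
dn(u+v) = (dn u·dn v − m·sn u·sn v·cn u·cn v)/D = 0.9333087418028362/0.9567153856162636 = 0.9755343708637547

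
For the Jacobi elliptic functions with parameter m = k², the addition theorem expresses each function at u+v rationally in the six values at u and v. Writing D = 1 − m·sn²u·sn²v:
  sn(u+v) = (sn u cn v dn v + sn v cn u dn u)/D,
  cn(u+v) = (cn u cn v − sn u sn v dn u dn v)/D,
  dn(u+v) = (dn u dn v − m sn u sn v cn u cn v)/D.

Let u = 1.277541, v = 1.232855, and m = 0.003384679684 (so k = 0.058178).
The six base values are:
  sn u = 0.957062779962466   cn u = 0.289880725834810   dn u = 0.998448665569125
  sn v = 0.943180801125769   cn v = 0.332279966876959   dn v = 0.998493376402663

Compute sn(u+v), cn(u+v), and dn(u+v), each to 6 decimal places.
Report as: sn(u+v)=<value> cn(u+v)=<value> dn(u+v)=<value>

m = k² = 0.003384679684
D = 1 − m·sn²u·sn²v = 0.9972420376556296
sn(u+v) = (sn u·cn v·dn v + sn v·cn u·dn u)/D = 0.590519448230739/0.9972420376556296 = 0.592152582756102
cn(u+v) = (cn u·cn v − sn u·sn v·dn u·dn v)/D = -0.8036034239155628/0.9972420376556296 = -0.8058258612971402
dn(u+v) = (dn u·dn v − m·sn u·sn v·cn u·cn v)/D = 0.9966500886071024/0.9972420376556296 = 0.9994064138632595

sn(u+v)=0.592153 cn(u+v)=-0.805826 dn(u+v)=0.999406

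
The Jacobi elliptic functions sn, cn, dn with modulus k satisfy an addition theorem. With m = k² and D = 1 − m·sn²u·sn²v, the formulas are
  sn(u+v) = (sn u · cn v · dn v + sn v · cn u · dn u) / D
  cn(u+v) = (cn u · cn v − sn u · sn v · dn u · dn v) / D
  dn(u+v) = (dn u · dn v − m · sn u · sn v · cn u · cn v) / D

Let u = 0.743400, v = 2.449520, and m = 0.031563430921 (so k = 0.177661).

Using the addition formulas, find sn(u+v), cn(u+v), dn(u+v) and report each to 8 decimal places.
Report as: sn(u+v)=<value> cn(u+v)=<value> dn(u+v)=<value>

sn u = 0.6753700832197168, cn u = 0.7374789832203985, dn u = 0.992775472090166
sn v = 0.6560417277249338, cn v = -0.7547246196353236, dn v = 0.9931844699451194
m = k² = 0.031563430921
D = 1 − m·sn²u·sn²v = 0.9938037237805839
sn(u+v) = (sn u·cn v·dn v + sn v·cn u·dn u)/D = -0.02592279090566598/0.9938037237805839 = -0.02608441715940815
cn(u+v) = (cn u·cn v − sn u·sn v·dn u·dn v)/D = -0.9934655758061355/0.9938037237805839 = -0.9996597437035534
dn(u+v) = (dn u·dn v − m·sn u·sn v·cn u·cn v)/D = 0.9937930524288539/0.9938037237805839 = 0.9999892621133584

sn(u+v)=-0.02608442 cn(u+v)=-0.99965974 dn(u+v)=0.99998926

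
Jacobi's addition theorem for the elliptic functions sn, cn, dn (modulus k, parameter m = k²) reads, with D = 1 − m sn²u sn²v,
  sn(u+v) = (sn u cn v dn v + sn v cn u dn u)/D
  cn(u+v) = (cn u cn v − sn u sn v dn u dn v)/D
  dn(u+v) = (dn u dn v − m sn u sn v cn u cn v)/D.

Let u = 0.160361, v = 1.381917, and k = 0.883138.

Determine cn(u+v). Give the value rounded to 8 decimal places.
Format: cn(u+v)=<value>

cn(u+v)=0.32731643

sn u = 0.159148625323481, cn u = 0.987254635369035, dn u = 0.9900735536582939
sn v = 0.9109752872156146, cn v = 0.4124609388565521, dn v = 0.5939297673582062
m = k² = 0.779932727044
D = 1 − m·sn²u·sn²v = 0.9836063326281335
cn(u+v) = (cn u·cn v − sn u·sn v·dn u·dn v)/D = 0.321950508707775/0.9836063326281335 = 0.3273164253096498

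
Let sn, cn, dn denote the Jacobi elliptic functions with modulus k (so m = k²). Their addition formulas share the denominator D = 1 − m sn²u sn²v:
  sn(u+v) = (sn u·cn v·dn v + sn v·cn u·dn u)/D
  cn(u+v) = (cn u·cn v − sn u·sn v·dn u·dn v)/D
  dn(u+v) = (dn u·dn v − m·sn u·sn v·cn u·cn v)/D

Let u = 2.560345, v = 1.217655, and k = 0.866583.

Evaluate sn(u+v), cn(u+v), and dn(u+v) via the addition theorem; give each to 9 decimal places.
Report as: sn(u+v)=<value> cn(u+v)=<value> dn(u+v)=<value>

sn(u+v)=0.497064391 cn(u+v)=-0.867713657 dn(u+v)=0.902472463

sn u = 0.9791199450996698, cn u = -0.2032833812883374, dn u = 0.5292134985212743
sn v = 0.8675850035609707, cn v = 0.497288911595775, dn v = 0.6593519638325012
m = k² = 0.750966095889
D = 1 − m·sn²u·sn²v = 0.4581036845651911
sn(u+v) = (sn u·cn v·dn v + sn v·cn u·dn u)/D = 0.2277070291162151/0.4581036845651911 = 0.497064391290245
cn(u+v) = (cn u·cn v − sn u·sn v·dn u·dn v)/D = -0.3975028235160994/0.4581036845651911 = -0.8677136572114434
dn(u+v) = (dn u·dn v − m·sn u·sn v·cn u·cn v)/D = 0.4134259606437428/0.4581036845651911 = 0.9024724632724703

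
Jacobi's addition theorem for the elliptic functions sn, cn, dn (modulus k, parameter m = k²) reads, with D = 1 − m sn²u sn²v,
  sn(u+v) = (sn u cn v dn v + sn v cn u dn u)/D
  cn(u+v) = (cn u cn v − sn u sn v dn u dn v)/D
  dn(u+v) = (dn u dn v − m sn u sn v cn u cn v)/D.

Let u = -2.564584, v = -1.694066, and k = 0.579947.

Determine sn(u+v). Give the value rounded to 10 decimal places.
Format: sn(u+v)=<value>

sn(u+v)=0.6911561404

sn u = -0.7654260035332186, cn u = -0.6435239180599003, dn u = 0.8960731032734647
sn v = -0.9994226287764876, cn v = 0.03397659620231245, dn v = 0.8148924772256018
m = k² = 0.336338522809
D = 1 − m·sn²u·sn²v = 0.8031744861770496
sn(u+v) = (sn u·cn v·dn v + sn v·cn u·dn u)/D = 0.5551189779100581/0.8031744861770496 = 0.6911561403703369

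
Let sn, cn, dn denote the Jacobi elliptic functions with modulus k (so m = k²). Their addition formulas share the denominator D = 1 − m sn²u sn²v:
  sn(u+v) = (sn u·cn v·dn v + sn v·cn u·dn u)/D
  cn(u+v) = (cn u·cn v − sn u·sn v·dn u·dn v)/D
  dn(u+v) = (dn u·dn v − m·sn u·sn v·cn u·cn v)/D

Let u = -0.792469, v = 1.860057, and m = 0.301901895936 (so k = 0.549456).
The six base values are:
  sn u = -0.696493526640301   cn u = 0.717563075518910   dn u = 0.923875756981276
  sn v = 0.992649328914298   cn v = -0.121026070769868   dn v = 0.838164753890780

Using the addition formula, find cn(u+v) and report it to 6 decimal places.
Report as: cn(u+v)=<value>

m = k² = 0.301901895936
D = 1 − m·sn²u·sn²v = 0.85569156537912
cn(u+v) = (cn u·cn v − sn u·sn v·dn u·dn v)/D = 0.448528467543737/0.85569156537912 = 0.5241707242317078

cn(u+v)=0.524171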